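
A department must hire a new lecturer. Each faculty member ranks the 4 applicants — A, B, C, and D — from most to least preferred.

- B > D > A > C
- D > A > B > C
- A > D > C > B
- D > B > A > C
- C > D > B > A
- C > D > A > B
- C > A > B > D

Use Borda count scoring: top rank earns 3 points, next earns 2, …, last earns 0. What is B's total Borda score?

8

Borda scores:
  A: 1 + 2 + 3 + 1 + 0 + 1 + 2 = 10
  B: 3 + 1 + 0 + 2 + 1 + 0 + 1 = 8
  C: 0 + 0 + 1 + 0 + 3 + 3 + 3 = 10
  D: 2 + 3 + 2 + 3 + 2 + 2 + 0 = 14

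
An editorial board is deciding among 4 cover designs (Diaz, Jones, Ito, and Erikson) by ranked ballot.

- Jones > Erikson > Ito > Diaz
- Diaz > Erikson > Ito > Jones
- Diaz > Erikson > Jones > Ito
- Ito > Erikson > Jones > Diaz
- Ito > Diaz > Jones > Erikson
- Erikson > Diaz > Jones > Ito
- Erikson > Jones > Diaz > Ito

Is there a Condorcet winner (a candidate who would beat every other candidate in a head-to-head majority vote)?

Head-to-head results (7 voters total):
Diaz vs Jones: Diaz wins 4–3.
Diaz vs Ito: Diaz wins 4–3.
Diaz vs Erikson: Erikson wins 4–3.
Jones vs Ito: Jones wins 4–3.
Jones vs Erikson: Erikson wins 5–2.
Ito vs Erikson: Erikson wins 5–2.
Erikson beats each rival — Diaz (4–3), Jones (5–2), Ito (5–2) — so Erikson is the Condorcet winner.

Yes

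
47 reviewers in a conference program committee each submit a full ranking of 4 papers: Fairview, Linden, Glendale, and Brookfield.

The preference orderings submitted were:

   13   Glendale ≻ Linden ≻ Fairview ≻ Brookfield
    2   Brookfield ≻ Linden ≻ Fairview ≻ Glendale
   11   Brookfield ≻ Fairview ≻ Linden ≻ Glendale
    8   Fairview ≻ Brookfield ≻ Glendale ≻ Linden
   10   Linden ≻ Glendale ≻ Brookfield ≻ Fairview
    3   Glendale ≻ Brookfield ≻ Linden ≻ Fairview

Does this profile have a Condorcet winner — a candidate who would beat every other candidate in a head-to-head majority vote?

Head-to-head results (47 voters total):
Fairview vs Linden: Linden wins 28–19.
Fairview vs Glendale: Glendale wins 26–21.
Fairview vs Brookfield: Brookfield wins 26–21.
Linden vs Glendale: Glendale wins 24–23.
Linden vs Brookfield: Brookfield wins 24–23.
Glendale vs Brookfield: Glendale wins 26–21.
Glendale beats each rival — Fairview (26–21), Linden (24–23), Brookfield (26–21) — so Glendale is the Condorcet winner.

Yes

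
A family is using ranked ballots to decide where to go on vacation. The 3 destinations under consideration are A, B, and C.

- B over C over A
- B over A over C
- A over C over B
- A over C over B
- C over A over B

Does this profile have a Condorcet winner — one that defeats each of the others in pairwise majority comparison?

Head-to-head results (5 voters total):
A vs B: A wins 3–2.
A vs C: A wins 3–2.
B vs C: C wins 3–2.
A beats each rival — B (3–2), C (3–2) — so A is the Condorcet winner.

Yes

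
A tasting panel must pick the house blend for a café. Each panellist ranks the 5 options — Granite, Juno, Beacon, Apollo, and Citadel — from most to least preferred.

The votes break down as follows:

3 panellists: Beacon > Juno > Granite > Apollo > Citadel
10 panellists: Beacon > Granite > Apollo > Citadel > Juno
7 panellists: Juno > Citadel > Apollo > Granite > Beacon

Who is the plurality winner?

Beacon

First-place vote totals:
  Granite: 0
  Juno: 7
  Beacon: 13
  Apollo: 0
  Citadel: 0
Beacon has the most first-place votes.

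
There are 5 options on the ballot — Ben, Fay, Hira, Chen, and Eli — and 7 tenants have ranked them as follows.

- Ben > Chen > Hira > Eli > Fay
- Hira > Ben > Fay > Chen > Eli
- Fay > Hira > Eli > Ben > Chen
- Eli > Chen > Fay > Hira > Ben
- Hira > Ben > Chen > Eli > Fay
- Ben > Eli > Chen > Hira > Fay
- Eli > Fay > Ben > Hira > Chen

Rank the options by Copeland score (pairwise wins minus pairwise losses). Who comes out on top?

Pairwise results:
  Ben vs Fay: Ben wins 4–3.
  Ben vs Hira: Hira wins 4–3.
  Ben vs Chen: Ben wins 6–1.
  Ben vs Eli: Ben wins 4–3.
  Fay vs Hira: Hira wins 4–3.
  Fay vs Chen: Chen wins 4–3.
  Fay vs Eli: Eli wins 5–2.
  Hira vs Chen: Hira wins 4–3.
  Hira vs Eli: Hira wins 4–3.
  Chen vs Eli: Eli wins 4–3.
Copeland scores (wins − losses):
  Ben: 3 − 1 = 2
  Fay: 0 − 4 = -4
  Hira: 4 − 0 = 4
  Chen: 1 − 3 = -2
  Eli: 2 − 2 = 0
Hira has the best Copeland score.

Hira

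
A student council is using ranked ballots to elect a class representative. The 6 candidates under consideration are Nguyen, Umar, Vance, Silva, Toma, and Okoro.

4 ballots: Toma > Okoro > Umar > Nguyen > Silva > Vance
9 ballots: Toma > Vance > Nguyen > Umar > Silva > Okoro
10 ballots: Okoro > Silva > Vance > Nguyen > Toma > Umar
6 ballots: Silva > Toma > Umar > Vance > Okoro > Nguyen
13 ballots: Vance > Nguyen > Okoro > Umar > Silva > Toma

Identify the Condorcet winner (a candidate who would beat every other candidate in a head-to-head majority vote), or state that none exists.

Vance

Head-to-head results (42 voters total):
Nguyen vs Umar: Nguyen wins 32–10.
Nguyen vs Vance: Vance wins 38–4.
Nguyen vs Silva: Nguyen wins 26–16.
Nguyen vs Toma: Nguyen wins 23–19.
Nguyen vs Okoro: Nguyen wins 22–20.
Umar vs Vance: Vance wins 32–10.
Umar vs Silva: Umar wins 26–16.
Umar vs Toma: Toma wins 29–13.
Umar vs Okoro: Okoro wins 27–15.
Vance vs Silva: Vance wins 22–20.
Vance vs Toma: Vance wins 23–19.
Vance vs Okoro: Vance wins 28–14.
Silva vs Toma: Silva wins 29–13.
Silva vs Okoro: Okoro wins 27–15.
Toma vs Okoro: Okoro wins 23–19.
Vance beats each rival — Nguyen (38–4), Umar (32–10), Silva (22–20), Toma (23–19), Okoro (28–14) — so Vance is the Condorcet winner.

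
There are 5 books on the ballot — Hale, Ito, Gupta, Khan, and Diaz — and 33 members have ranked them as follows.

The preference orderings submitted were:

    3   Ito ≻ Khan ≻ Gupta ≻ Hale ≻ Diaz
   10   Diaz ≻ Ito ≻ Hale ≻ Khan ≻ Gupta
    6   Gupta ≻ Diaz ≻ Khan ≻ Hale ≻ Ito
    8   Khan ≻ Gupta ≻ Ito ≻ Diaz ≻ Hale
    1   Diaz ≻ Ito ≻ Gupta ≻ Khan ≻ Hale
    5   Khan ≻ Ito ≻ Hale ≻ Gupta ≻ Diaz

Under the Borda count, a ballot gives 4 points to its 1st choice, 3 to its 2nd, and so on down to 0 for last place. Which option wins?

Borda scores:
  Hale: 3·1 + 10·2 + 6·1 + 8·0 + 0 + 5·2 = 39
  Ito: 3·4 + 10·3 + 6·0 + 8·2 + 3 + 5·3 = 76
  Gupta: 3·2 + 10·0 + 6·4 + 8·3 + 2 + 5·1 = 61
  Khan: 3·3 + 10·1 + 6·2 + 8·4 + 1 + 5·4 = 84
  Diaz: 3·0 + 10·4 + 6·3 + 8·1 + 4 + 5·0 = 70
Khan has the highest total.

Khan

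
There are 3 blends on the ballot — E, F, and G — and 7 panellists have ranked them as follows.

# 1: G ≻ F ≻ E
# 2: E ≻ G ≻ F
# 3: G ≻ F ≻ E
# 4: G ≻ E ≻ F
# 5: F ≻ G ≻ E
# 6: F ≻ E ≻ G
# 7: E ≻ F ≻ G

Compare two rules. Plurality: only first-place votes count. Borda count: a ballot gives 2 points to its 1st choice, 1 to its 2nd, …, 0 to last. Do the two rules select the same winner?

Plurality first-place counts: E 2, F 2, G 3 → G.
Borda totals: E 6, F 7, G 8 → G.
The two rules agree on G.

Yes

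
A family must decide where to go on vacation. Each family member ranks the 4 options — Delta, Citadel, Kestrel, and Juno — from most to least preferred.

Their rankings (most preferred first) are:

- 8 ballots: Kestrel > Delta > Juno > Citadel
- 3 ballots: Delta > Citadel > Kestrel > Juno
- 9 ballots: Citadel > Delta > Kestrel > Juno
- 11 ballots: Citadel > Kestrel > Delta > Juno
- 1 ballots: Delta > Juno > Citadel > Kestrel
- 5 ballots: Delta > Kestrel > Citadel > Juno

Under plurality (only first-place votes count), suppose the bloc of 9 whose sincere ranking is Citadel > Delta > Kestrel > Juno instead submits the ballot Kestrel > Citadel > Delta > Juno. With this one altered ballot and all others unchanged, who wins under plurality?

Kestrel

First-place totals with the altered ballot: Delta 9, Citadel 11, Kestrel 17, Juno 0.
The switch changes the winner from Citadel to Kestrel.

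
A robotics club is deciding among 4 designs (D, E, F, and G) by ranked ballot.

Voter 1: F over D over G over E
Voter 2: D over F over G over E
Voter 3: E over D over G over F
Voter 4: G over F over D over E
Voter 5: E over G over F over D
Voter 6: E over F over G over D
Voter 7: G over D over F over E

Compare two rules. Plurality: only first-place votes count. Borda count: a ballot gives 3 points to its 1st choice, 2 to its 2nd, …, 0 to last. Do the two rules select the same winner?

Plurality first-place counts: D 1, E 3, F 1, G 2 → E.
Borda totals: D 10, E 9, F 11, G 12 → G.
The two rules disagree: plurality picks E, Borda picks G.

No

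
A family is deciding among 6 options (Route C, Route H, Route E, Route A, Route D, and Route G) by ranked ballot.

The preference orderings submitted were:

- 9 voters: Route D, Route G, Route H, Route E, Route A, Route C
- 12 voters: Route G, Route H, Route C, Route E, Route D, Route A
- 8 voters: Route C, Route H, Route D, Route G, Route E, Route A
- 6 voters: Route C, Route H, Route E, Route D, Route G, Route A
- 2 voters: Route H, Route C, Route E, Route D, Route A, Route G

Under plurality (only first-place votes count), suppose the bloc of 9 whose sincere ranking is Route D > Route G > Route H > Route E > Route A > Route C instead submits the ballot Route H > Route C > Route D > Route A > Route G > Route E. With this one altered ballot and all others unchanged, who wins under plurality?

Route C

First-place totals with the altered ballot: Route C 14, Route H 11, Route E 0, Route A 0, Route D 0, Route G 12.
The winner is unchanged: still Route C.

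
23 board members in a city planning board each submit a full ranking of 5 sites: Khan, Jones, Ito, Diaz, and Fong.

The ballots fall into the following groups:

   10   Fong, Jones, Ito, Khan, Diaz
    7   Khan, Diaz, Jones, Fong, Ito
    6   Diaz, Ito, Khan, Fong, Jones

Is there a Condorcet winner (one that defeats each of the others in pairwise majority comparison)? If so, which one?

None — there is no Condorcet winner

Head-to-head results (23 voters total):
Khan vs Jones: Khan wins 13–10.
Khan vs Ito: Ito wins 16–7.
Khan vs Diaz: Khan wins 17–6.
Khan vs Fong: Khan wins 13–10.
Jones vs Ito: Jones wins 17–6.
Jones vs Diaz: Diaz wins 13–10.
Jones vs Fong: Fong wins 16–7.
Ito vs Diaz: Diaz wins 13–10.
Ito vs Fong: Fong wins 17–6.
Diaz vs Fong: Diaz wins 13–10.
No candidate beats all others: Khan beats Jones beats Ito beats Khan, a majority cycle.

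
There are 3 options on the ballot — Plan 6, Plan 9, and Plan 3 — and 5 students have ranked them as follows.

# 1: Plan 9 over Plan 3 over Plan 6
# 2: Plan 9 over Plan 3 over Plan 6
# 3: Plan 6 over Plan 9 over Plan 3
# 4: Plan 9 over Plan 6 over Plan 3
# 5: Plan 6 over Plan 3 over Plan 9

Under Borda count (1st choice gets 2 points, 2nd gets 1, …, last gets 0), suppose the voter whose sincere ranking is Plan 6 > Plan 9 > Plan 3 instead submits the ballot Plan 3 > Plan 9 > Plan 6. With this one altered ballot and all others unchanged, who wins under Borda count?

Borda totals with the altered ballot: Plan 6 3, Plan 9 7, Plan 3 5.
The winner is unchanged: still Plan 9.

Plan 9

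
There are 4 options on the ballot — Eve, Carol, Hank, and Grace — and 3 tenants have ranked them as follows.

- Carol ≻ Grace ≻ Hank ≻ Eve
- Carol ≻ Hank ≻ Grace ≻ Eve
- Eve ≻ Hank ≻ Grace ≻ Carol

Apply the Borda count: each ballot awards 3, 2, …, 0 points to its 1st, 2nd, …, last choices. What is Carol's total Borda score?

6

Borda scores:
  Eve: 0 + 0 + 3 = 3
  Carol: 3 + 3 + 0 = 6
  Hank: 1 + 2 + 2 = 5
  Grace: 2 + 1 + 1 = 4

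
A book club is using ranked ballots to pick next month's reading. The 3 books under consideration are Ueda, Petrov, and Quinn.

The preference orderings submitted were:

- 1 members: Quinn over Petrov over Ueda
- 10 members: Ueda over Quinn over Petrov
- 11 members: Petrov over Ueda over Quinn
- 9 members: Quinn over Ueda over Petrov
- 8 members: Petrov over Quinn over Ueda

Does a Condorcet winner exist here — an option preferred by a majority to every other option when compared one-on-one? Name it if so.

There is no Condorcet winner

Head-to-head results (39 voters total):
Ueda vs Petrov: Petrov wins 20–19.
Ueda vs Quinn: Ueda wins 21–18.
Petrov vs Quinn: Quinn wins 20–19.
No candidate beats all others: Ueda beats Quinn beats Petrov beats Ueda, a majority cycle.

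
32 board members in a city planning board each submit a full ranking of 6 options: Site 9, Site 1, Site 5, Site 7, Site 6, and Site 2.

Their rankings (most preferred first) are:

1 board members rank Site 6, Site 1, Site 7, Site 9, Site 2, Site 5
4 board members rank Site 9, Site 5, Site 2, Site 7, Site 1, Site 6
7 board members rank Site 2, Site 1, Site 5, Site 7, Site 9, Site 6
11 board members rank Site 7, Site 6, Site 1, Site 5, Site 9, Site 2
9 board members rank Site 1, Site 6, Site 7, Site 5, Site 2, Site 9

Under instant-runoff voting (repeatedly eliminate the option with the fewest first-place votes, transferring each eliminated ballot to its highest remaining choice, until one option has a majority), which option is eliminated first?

Round 1: Site 7 11, Site 1 9, Site 2 7, Site 9 4, Site 6 1, Site 5 0. Site 5 has the fewest and is eliminated.
Round 2: Site 7 11, Site 1 9, Site 2 7, Site 9 4, Site 6 1. Site 6 has the fewest and is eliminated.
Round 3: Site 7 11, Site 1 10, Site 2 7, Site 9 4. Site 9 has the fewest and is eliminated.
Round 4: Site 7 11, Site 2 11, Site 1 10. Site 1 has the fewest and is eliminated.
Round 5: Site 7 21, Site 2 11. Site 7 has a majority.

Site 5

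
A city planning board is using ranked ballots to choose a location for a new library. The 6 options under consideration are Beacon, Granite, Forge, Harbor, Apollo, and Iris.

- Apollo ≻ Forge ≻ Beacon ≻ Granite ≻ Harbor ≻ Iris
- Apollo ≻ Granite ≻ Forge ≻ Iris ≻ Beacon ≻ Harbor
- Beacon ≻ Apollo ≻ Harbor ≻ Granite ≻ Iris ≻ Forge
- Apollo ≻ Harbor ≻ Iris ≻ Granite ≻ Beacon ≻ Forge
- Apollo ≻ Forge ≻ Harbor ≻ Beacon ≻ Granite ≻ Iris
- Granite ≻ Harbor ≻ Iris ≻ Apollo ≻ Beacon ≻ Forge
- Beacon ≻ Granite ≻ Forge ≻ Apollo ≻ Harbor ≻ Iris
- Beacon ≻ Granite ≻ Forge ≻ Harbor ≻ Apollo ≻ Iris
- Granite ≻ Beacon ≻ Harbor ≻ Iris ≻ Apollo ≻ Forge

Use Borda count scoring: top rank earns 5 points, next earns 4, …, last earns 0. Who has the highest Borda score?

Borda scores:
  Beacon: 3 + 1 + 5 + 1 + 2 + 1 + 5 + 5 + 4 = 27
  Granite: 2 + 4 + 2 + 2 + 1 + 5 + 4 + 4 + 5 = 29
  Forge: 4 + 3 + 0 + 0 + 4 + 0 + 3 + 3 + 0 = 17
  Harbor: 1 + 0 + 3 + 4 + 3 + 4 + 1 + 2 + 3 = 21
  Apollo: 5 + 5 + 4 + 5 + 5 + 2 + 2 + 1 + 1 = 30
  Iris: 0 + 2 + 1 + 3 + 0 + 3 + 0 + 0 + 2 = 11
Apollo has the highest total.

Apollo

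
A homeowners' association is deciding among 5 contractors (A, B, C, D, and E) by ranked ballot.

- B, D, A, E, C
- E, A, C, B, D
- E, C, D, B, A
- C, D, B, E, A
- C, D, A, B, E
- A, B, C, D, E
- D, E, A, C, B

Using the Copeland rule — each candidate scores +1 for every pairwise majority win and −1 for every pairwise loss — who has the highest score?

D

Pairwise results:
  A vs B: A wins 4–3.
  A vs C: A wins 4–3.
  A vs D: D wins 5–2.
  A vs E: E wins 4–3.
  B vs C: C wins 5–2.
  B vs D: D wins 4–3.
  B vs E: B wins 4–3.
  C vs D: C wins 5–2.
  C vs E: E wins 4–3.
  D vs E: D wins 5–2.
Copeland scores (wins − losses):
  A: 2 − 2 = 0
  B: 1 − 3 = -2
  C: 2 − 2 = 0
  D: 3 − 1 = 2
  E: 2 − 2 = 0
D has the best Copeland score.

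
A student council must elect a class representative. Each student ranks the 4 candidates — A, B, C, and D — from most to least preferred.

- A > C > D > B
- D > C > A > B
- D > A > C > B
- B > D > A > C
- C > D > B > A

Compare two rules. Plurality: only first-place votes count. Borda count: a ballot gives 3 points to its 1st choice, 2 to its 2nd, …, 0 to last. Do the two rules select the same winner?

Yes

Plurality first-place counts: A 1, B 1, C 1, D 2 → D.
Borda totals: A 7, B 4, C 8, D 11 → D.
The two rules agree on D.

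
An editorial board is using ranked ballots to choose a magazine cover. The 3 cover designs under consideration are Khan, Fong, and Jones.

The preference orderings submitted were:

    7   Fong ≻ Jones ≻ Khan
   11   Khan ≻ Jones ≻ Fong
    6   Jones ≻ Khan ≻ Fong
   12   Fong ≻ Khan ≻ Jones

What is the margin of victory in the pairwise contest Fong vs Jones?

2

Ballots ranking Fong above Jones: 7+12 = 19.
Ballots ranking Jones above Fong: 11+6 = 17.
Fong wins 19–17, a margin of 2.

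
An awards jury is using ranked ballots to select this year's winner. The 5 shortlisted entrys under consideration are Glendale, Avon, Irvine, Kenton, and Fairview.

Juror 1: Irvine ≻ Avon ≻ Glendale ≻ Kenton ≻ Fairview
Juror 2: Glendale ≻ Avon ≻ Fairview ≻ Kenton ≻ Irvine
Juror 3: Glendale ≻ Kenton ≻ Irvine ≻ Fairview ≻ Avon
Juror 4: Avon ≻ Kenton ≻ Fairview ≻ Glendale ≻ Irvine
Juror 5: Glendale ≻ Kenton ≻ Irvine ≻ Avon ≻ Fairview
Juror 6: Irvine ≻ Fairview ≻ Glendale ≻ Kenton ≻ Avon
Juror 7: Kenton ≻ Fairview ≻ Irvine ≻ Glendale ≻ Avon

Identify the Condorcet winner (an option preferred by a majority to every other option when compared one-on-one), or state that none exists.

Head-to-head results (7 voters total):
Glendale vs Avon: Glendale wins 5–2.
Glendale vs Irvine: Glendale wins 4–3.
Glendale vs Kenton: Glendale wins 5–2.
Glendale vs Fairview: Glendale wins 4–3.
Avon vs Irvine: Irvine wins 5–2.
Avon vs Kenton: Kenton wins 4–3.
Avon vs Fairview: Avon wins 4–3.
Irvine vs Kenton: Kenton wins 5–2.
Irvine vs Fairview: Irvine wins 4–3.
Kenton vs Fairview: Kenton wins 5–2.
Glendale beats each rival — Avon (5–2), Irvine (4–3), Kenton (5–2), Fairview (4–3) — so Glendale is the Condorcet winner.

Glendale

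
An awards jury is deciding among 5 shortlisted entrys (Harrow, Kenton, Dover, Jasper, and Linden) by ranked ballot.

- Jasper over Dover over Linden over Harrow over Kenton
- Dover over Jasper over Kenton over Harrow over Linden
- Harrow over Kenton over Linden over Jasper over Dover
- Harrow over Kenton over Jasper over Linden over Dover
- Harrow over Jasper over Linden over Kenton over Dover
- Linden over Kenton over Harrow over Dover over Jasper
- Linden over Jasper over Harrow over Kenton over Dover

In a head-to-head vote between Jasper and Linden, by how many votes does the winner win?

Ballots ranking Jasper above Linden: 4.
Ballots ranking Linden above Jasper: 3.
Jasper wins 4–3, a margin of 1.

1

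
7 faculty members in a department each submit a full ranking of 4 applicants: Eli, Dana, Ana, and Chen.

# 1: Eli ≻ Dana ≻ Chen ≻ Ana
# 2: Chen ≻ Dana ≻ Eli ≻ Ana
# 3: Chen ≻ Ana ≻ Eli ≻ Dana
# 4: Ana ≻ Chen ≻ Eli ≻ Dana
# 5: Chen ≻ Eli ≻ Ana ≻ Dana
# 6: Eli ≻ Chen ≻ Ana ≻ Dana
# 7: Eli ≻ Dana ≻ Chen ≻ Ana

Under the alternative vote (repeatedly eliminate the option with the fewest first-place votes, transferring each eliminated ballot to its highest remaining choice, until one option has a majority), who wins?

Chen

Round 1: Eli 3, Chen 3, Ana 1, Dana 0. Dana has the fewest and is eliminated.
Round 2: Eli 3, Chen 3, Ana 1. Ana has the fewest and is eliminated.
Round 3: Chen 4, Eli 3. Chen has a majority.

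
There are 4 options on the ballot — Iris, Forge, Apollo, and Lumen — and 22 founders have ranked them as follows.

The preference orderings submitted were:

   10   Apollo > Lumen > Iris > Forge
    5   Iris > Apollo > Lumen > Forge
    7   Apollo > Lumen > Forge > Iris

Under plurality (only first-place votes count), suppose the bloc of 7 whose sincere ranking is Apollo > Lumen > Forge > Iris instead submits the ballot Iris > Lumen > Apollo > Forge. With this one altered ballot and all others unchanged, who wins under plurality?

Iris

First-place totals with the altered ballot: Iris 12, Forge 0, Apollo 10, Lumen 0.
The switch changes the winner from Apollo to Iris.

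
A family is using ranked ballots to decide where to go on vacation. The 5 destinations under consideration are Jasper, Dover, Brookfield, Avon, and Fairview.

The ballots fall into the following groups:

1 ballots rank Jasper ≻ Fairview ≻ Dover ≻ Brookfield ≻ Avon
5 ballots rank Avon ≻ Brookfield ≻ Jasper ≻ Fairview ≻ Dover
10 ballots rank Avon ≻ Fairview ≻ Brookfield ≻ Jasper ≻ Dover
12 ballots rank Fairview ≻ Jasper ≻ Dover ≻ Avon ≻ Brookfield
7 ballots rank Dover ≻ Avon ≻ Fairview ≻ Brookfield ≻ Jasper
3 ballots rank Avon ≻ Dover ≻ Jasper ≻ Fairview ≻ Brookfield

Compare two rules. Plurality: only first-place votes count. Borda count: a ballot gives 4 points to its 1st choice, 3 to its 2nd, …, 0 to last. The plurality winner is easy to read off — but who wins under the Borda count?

Plurality first-place counts: Jasper 1, Dover 7, Brookfield 0, Avon 18, Fairview 12 → Avon.
Borda totals: Jasper 66, Dover 63, Brookfield 43, Avon 105, Fairview 103 → Avon.

Avon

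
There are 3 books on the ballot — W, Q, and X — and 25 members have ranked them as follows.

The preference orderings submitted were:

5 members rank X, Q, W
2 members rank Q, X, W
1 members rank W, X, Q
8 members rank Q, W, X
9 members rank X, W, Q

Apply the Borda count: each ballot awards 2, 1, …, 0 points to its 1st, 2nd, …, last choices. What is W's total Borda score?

19

Borda scores:
  W: 5·0 + 2·0 + 2 + 8·1 + 9·1 = 19
  Q: 5·1 + 2·2 + 0 + 8·2 + 9·0 = 25
  X: 5·2 + 2·1 + 1 + 8·0 + 9·2 = 31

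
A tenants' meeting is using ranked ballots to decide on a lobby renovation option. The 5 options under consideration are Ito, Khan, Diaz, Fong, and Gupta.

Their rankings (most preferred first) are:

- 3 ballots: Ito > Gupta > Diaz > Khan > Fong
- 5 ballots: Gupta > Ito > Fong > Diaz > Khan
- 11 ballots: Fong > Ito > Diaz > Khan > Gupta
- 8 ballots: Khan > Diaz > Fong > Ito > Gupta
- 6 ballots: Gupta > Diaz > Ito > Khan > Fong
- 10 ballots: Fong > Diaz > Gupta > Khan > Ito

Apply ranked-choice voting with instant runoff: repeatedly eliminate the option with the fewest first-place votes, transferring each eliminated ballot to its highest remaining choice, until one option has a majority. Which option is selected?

Fong

Round 1: Fong 21, Gupta 11, Khan 8, Ito 3, Diaz 0. Diaz has the fewest and is eliminated.
Round 2: Fong 21, Gupta 11, Khan 8, Ito 3. Ito has the fewest and is eliminated.
Round 3: Fong 21, Gupta 14, Khan 8. Khan has the fewest and is eliminated.
Round 4: Fong 29, Gupta 14. Fong has a majority.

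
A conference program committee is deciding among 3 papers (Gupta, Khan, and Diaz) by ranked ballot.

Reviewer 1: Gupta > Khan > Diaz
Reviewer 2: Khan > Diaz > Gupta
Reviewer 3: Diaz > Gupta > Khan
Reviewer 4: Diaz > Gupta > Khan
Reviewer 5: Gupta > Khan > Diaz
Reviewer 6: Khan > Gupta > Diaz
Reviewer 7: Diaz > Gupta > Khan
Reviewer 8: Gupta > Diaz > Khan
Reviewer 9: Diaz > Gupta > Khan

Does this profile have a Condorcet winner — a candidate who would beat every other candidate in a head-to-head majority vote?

Yes

Head-to-head results (9 voters total):
Gupta vs Khan: Gupta wins 7–2.
Gupta vs Diaz: Diaz wins 5–4.
Khan vs Diaz: Diaz wins 5–4.
Diaz beats each rival — Gupta (5–4), Khan (5–4) — so Diaz is the Condorcet winner.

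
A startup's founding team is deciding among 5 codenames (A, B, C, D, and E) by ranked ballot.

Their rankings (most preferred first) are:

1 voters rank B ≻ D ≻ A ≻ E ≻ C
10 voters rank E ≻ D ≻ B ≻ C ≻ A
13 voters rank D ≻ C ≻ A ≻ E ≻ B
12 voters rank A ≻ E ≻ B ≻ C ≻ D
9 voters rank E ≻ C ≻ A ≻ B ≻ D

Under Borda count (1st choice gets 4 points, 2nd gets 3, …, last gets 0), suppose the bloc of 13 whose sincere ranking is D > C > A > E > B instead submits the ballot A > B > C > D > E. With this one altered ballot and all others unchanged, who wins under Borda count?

Borda totals with the altered ballot: A 120, B 96, C 75, D 46, E 113.
The switch changes the winner from E to A.

A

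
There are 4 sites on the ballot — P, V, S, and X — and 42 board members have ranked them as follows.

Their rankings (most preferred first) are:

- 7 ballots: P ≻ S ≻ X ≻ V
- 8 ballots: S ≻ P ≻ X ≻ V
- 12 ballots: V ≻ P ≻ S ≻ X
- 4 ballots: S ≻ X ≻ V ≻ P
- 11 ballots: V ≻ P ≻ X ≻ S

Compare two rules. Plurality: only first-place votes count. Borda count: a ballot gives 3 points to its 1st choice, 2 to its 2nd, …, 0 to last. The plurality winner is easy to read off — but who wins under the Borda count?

P

Plurality first-place counts: P 7, V 23, S 12, X 0 → V.
Borda totals: P 83, V 73, S 62, X 34 → P.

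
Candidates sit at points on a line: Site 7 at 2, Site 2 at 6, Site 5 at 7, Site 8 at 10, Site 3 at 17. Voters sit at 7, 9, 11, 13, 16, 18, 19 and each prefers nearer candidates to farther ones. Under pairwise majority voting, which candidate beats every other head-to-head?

With single-peaked preferences on a line, the Condorcet winner is the candidate closest to the median voter.
The median voter (position 13) is closest to Site 8 at 10.
Check: Site 8 vs Site 3 — voters closer to Site 8: 4 of 7.

Site 8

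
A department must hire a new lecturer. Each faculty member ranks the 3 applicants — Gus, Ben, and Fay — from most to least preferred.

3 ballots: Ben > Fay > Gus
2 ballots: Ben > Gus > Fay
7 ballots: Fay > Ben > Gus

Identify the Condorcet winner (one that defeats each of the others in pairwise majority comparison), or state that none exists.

Fay

Head-to-head results (12 voters total):
Gus vs Ben: Ben wins 12–0.
Gus vs Fay: Fay wins 10–2.
Ben vs Fay: Fay wins 7–5.
Fay beats each rival — Gus (10–2), Ben (7–5) — so Fay is the Condorcet winner.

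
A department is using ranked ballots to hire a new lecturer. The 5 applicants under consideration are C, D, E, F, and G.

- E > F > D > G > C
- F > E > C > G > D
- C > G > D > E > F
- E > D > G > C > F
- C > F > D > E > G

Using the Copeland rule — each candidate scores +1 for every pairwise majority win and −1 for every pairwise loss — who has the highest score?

Pairwise results:
  C vs D: C wins 3–2.
  C vs E: E wins 3–2.
  C vs F: C wins 3–2.
  C vs G: C wins 3–2.
  D vs E: E wins 3–2.
  D vs F: F wins 3–2.
  D vs G: D wins 3–2.
  E vs F: E wins 3–2.
  E vs G: E wins 4–1.
  F vs G: F wins 3–2.
Copeland scores (wins − losses):
  C: 3 − 1 = 2
  D: 1 − 3 = -2
  E: 4 − 0 = 4
  F: 2 − 2 = 0
  G: 0 − 4 = -4
E has the best Copeland score.

E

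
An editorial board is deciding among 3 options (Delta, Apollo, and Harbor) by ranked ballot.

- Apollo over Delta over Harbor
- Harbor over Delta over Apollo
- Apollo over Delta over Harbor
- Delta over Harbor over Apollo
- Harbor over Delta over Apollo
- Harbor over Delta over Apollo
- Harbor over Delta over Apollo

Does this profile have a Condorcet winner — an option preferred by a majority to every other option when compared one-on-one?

Head-to-head results (7 voters total):
Delta vs Apollo: Delta wins 5–2.
Delta vs Harbor: Harbor wins 4–3.
Apollo vs Harbor: Harbor wins 5–2.
Harbor beats each rival — Delta (4–3), Apollo (5–2) — so Harbor is the Condorcet winner.

Yes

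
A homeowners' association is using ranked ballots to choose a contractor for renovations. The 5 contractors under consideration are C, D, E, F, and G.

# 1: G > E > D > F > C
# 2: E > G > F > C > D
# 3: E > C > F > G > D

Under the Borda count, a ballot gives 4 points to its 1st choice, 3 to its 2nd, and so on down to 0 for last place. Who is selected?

E

Borda scores:
  C: 0 + 1 + 3 = 4
  D: 2 + 0 + 0 = 2
  E: 3 + 4 + 4 = 11
  F: 1 + 2 + 2 = 5
  G: 4 + 3 + 1 = 8
E has the highest total.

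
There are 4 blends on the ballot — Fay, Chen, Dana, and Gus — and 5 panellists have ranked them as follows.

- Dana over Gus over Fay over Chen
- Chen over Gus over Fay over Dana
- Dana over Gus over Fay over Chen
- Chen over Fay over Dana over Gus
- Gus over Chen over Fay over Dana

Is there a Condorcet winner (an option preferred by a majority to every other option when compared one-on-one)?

Head-to-head results (5 voters total):
Fay vs Chen: Chen wins 3–2.
Fay vs Dana: Fay wins 3–2.
Fay vs Gus: Gus wins 4–1.
Chen vs Dana: Chen wins 3–2.
Chen vs Gus: Gus wins 3–2.
Dana vs Gus: Dana wins 3–2.
No candidate beats all others: Fay beats Dana beats Gus beats Fay, a majority cycle.

No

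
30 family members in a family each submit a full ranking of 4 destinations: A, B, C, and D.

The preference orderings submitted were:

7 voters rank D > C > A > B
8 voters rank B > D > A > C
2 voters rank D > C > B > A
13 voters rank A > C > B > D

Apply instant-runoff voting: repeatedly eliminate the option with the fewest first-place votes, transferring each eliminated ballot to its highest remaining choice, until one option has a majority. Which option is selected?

D

Round 1: A 13, D 9, B 8, C 0. C has the fewest and is eliminated.
Round 2: A 13, D 9, B 8. B has the fewest and is eliminated.
Round 3: D 17, A 13. D has a majority.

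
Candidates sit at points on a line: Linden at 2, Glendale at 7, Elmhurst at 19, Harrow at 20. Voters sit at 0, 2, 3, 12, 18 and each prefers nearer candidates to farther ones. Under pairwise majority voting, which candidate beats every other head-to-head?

With single-peaked preferences on a line, the Condorcet winner is the candidate closest to the median voter.
The median voter (position 3) is closest to Linden at 2.
Check: Linden vs Harrow — voters closer to Linden: 3 of 5.

Linden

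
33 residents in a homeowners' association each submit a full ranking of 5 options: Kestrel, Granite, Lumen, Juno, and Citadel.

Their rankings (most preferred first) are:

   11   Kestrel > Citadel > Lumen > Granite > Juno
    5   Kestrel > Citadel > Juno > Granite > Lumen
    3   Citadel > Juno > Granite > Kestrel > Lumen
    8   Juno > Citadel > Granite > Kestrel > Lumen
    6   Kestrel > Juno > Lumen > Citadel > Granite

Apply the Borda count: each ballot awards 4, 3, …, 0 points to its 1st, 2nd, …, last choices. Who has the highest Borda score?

Borda scores:
  Kestrel: 11·4 + 5·4 + 3·1 + 8·1 + 6·4 = 99
  Granite: 11·1 + 5·1 + 3·2 + 8·2 + 6·0 = 38
  Lumen: 11·2 + 5·0 + 3·0 + 8·0 + 6·2 = 34
  Juno: 11·0 + 5·2 + 3·3 + 8·4 + 6·3 = 69
  Citadel: 11·3 + 5·3 + 3·4 + 8·3 + 6·1 = 90
Kestrel has the highest total.

Kestrel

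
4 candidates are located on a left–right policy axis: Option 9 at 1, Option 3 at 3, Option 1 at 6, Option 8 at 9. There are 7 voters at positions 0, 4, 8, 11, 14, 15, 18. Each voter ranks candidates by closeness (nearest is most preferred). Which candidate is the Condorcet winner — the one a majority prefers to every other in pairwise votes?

With single-peaked preferences on a line, the Condorcet winner is the candidate closest to the median voter.
The median voter (position 11) is closest to Option 8 at 9.
Check: Option 8 vs Option 9 — voters closer to Option 8: 5 of 7.

Option 8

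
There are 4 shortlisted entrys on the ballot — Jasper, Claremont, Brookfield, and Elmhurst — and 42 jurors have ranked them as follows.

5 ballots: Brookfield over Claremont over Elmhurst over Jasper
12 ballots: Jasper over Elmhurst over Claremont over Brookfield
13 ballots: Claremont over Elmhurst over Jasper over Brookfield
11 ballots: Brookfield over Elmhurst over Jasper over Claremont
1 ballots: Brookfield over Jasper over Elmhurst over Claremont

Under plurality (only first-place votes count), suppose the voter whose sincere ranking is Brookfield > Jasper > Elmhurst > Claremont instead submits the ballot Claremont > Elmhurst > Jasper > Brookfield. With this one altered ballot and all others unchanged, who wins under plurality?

Brookfield

First-place totals with the altered ballot: Jasper 12, Claremont 14, Brookfield 16, Elmhurst 0.
The winner is unchanged: still Brookfield.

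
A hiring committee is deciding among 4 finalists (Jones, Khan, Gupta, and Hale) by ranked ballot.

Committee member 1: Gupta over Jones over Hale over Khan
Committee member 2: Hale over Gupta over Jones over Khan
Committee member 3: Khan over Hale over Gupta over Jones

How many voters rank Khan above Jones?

Ballots ranking Khan above Jones: 1.
Ballots ranking Jones above Khan: 2.
So 1 of 3 voters prefer Khan to Jones.

1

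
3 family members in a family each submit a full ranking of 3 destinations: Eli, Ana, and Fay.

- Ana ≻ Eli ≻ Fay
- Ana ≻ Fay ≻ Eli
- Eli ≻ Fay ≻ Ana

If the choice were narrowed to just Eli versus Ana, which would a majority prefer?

Ballots ranking Eli above Ana: 1.
Ballots ranking Ana above Eli: 2.
Ana wins the head-to-head, 2–1.

Ana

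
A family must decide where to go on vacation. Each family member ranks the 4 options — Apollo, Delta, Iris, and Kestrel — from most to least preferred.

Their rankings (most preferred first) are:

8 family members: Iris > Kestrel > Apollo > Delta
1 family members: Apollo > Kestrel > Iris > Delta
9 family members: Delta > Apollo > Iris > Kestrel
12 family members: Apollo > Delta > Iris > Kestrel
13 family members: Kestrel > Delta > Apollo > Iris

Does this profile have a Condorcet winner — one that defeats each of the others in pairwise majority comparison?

No

Head-to-head results (43 voters total):
Apollo vs Delta: Delta wins 22–21.
Apollo vs Iris: Apollo wins 35–8.
Apollo vs Kestrel: Apollo wins 22–21.
Delta vs Iris: Delta wins 34–9.
Delta vs Kestrel: Kestrel wins 22–21.
Iris vs Kestrel: Iris wins 29–14.
No candidate beats all others: Apollo beats Kestrel beats Delta beats Apollo, a majority cycle.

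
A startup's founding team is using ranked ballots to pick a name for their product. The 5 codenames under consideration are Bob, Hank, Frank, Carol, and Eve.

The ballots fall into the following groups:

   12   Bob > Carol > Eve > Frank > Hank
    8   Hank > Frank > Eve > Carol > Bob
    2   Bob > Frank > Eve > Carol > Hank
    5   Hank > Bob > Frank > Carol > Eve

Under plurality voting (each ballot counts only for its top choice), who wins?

Bob

First-place vote totals:
  Bob: 14
  Hank: 13
  Frank: 0
  Carol: 0
  Eve: 0
Bob has the most first-place votes.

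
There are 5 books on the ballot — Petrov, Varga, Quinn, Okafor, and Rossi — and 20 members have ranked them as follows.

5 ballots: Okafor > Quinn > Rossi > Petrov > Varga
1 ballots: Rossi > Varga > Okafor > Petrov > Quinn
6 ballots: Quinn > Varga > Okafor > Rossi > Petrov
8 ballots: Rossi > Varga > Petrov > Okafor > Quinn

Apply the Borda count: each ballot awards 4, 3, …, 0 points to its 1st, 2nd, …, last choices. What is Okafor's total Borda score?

Borda scores:
  Petrov: 5·1 + 1 + 6·0 + 8·2 = 22
  Varga: 5·0 + 3 + 6·3 + 8·3 = 45
  Quinn: 5·3 + 0 + 6·4 + 8·0 = 39
  Okafor: 5·4 + 2 + 6·2 + 8·1 = 42
  Rossi: 5·2 + 4 + 6·1 + 8·4 = 52

42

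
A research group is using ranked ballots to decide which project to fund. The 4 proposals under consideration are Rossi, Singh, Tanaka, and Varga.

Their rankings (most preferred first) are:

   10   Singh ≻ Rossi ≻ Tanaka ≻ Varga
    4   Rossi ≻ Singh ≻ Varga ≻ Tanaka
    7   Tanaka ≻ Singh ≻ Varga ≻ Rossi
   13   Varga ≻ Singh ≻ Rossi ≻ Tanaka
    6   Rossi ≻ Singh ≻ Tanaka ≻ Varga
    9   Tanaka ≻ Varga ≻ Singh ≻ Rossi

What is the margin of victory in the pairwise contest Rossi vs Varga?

Ballots ranking Rossi above Varga: 10+4+6 = 20.
Ballots ranking Varga above Rossi: 7+13+9 = 29.
Varga wins 29–20, a margin of 9.

9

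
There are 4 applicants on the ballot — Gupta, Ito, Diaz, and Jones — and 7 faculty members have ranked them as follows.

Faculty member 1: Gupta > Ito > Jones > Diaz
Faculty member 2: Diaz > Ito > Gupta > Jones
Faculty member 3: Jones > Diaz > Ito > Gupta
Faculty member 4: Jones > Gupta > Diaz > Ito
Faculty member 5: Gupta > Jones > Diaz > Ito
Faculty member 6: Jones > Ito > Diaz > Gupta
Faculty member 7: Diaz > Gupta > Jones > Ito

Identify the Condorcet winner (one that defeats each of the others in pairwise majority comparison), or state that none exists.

Head-to-head results (7 voters total):
Gupta vs Ito: Gupta wins 4–3.
Gupta vs Diaz: Diaz wins 4–3.
Gupta vs Jones: Gupta wins 4–3.
Ito vs Diaz: Diaz wins 5–2.
Ito vs Jones: Jones wins 5–2.
Diaz vs Jones: Jones wins 5–2.
No candidate beats all others: Gupta beats Jones beats Diaz beats Gupta, a majority cycle.

There is no Condorcet winner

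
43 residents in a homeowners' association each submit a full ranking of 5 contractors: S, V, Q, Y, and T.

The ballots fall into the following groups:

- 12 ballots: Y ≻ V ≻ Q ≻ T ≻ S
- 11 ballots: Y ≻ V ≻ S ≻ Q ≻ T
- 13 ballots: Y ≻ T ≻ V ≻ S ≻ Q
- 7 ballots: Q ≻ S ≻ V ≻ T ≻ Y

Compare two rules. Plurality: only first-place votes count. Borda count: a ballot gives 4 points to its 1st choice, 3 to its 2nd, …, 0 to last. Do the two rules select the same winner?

Plurality first-place counts: S 0, V 0, Q 7, Y 36, T 0 → Y.
Borda totals: S 56, V 109, Q 63, Y 144, T 58 → Y.
The two rules agree on Y.

Yes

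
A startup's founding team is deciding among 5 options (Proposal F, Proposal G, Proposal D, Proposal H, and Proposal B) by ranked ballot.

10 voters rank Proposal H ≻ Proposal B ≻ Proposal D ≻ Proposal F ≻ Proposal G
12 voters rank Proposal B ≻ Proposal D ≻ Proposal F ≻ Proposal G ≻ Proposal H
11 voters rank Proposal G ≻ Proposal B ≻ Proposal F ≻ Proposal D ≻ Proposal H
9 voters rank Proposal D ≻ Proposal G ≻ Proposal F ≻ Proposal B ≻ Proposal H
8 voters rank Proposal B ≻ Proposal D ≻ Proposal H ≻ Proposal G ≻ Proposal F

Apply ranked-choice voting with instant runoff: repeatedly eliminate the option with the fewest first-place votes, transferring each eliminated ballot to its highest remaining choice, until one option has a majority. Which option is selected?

Round 1: Proposal B 20, Proposal G 11, Proposal H 10, Proposal D 9, Proposal F 0. Proposal F has the fewest and is eliminated.
Round 2: Proposal B 20, Proposal G 11, Proposal H 10, Proposal D 9. Proposal D has the fewest and is eliminated.
Round 3: Proposal G 20, Proposal B 20, Proposal H 10. Proposal H has the fewest and is eliminated.
Round 4: Proposal B 30, Proposal G 20. Proposal B has a majority.

Proposal B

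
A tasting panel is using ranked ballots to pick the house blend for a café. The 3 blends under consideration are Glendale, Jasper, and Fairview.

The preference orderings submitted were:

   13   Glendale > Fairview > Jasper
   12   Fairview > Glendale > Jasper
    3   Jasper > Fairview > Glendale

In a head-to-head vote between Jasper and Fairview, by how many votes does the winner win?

22

Ballots ranking Jasper above Fairview: 3.
Ballots ranking Fairview above Jasper: 13+12 = 25.
Fairview wins 25–3, a margin of 22.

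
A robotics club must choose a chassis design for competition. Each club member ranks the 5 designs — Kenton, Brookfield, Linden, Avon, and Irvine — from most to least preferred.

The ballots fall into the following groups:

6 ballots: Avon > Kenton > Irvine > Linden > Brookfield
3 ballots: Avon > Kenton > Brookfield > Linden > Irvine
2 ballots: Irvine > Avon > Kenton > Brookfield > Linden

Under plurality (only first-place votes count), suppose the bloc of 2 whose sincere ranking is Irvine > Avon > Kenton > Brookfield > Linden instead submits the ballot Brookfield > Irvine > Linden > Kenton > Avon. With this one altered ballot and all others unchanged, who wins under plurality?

Avon

First-place totals with the altered ballot: Kenton 0, Brookfield 2, Linden 0, Avon 9, Irvine 0.
The winner is unchanged: still Avon.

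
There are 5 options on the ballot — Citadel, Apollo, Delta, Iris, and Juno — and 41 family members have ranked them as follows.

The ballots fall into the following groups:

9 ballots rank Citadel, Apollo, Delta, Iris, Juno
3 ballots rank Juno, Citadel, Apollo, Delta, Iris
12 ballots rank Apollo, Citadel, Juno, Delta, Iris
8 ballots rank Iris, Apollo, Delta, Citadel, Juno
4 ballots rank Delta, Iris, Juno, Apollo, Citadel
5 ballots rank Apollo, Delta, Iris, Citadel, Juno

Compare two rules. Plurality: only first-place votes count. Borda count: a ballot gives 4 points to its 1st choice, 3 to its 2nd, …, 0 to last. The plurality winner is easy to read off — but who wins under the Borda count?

Apollo

Plurality first-place counts: Citadel 9, Apollo 17, Delta 4, Iris 8, Juno 3 → Apollo.
Borda totals: Citadel 94, Apollo 129, Delta 80, Iris 63, Juno 44 → Apollo.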